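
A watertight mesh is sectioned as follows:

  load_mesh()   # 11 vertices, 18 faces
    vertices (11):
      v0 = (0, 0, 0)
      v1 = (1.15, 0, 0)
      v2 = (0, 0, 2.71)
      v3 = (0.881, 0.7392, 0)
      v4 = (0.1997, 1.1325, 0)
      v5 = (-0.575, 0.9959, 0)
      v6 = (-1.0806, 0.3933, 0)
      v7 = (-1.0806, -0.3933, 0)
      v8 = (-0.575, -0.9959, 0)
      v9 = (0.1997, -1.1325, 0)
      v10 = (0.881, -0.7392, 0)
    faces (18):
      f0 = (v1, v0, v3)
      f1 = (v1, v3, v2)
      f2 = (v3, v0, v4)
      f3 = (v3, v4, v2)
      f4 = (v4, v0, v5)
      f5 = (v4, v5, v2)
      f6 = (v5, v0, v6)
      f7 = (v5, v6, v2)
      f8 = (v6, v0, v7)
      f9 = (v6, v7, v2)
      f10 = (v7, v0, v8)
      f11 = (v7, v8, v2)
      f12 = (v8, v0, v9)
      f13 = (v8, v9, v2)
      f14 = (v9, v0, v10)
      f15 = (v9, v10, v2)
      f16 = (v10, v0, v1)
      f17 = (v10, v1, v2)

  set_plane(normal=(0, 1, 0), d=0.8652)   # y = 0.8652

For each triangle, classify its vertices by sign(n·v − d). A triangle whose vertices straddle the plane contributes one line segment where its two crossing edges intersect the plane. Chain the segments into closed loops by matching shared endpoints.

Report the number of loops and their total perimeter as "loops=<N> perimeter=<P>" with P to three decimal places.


Straddling triangles (6 of 18):
  (v3,v0,v4) [--+] → (0.152566, 0.8652, 0)–(0.662735, 0.8652, 0)  len=0.5102
  (v3,v4,v2) [-+-] → (0.662735, 0.8652, 0)–(0.152566, 0.8652, 0.639632)  len=0.8182
  (v4,v0,v5) [+-+] → (0.152566, 0.8652, 0)–(-0.499538, 0.8652, 0)  len=0.6521
  (v4,v5,v2) [++-] → (-0.499538, 0.8652, 0.355655)–(0.152566, 0.8652, 0.639632)  len=0.7113
  (v5,v0,v6) [+--] → (-0.499538, 0.8652, 0)–(-0.684661, 0.8652, 0)  len=0.1851
  (v5,v6,v2) [+--] → (-0.684661, 0.8652, 0)–(-0.499538, 0.8652, 0.355655)  len=0.4010

Chained into 1 loop(s):
  loop 1: 6 segments, perimeter = 3.2778
Total perimeter = 3.278

loops=1 perimeter=3.278


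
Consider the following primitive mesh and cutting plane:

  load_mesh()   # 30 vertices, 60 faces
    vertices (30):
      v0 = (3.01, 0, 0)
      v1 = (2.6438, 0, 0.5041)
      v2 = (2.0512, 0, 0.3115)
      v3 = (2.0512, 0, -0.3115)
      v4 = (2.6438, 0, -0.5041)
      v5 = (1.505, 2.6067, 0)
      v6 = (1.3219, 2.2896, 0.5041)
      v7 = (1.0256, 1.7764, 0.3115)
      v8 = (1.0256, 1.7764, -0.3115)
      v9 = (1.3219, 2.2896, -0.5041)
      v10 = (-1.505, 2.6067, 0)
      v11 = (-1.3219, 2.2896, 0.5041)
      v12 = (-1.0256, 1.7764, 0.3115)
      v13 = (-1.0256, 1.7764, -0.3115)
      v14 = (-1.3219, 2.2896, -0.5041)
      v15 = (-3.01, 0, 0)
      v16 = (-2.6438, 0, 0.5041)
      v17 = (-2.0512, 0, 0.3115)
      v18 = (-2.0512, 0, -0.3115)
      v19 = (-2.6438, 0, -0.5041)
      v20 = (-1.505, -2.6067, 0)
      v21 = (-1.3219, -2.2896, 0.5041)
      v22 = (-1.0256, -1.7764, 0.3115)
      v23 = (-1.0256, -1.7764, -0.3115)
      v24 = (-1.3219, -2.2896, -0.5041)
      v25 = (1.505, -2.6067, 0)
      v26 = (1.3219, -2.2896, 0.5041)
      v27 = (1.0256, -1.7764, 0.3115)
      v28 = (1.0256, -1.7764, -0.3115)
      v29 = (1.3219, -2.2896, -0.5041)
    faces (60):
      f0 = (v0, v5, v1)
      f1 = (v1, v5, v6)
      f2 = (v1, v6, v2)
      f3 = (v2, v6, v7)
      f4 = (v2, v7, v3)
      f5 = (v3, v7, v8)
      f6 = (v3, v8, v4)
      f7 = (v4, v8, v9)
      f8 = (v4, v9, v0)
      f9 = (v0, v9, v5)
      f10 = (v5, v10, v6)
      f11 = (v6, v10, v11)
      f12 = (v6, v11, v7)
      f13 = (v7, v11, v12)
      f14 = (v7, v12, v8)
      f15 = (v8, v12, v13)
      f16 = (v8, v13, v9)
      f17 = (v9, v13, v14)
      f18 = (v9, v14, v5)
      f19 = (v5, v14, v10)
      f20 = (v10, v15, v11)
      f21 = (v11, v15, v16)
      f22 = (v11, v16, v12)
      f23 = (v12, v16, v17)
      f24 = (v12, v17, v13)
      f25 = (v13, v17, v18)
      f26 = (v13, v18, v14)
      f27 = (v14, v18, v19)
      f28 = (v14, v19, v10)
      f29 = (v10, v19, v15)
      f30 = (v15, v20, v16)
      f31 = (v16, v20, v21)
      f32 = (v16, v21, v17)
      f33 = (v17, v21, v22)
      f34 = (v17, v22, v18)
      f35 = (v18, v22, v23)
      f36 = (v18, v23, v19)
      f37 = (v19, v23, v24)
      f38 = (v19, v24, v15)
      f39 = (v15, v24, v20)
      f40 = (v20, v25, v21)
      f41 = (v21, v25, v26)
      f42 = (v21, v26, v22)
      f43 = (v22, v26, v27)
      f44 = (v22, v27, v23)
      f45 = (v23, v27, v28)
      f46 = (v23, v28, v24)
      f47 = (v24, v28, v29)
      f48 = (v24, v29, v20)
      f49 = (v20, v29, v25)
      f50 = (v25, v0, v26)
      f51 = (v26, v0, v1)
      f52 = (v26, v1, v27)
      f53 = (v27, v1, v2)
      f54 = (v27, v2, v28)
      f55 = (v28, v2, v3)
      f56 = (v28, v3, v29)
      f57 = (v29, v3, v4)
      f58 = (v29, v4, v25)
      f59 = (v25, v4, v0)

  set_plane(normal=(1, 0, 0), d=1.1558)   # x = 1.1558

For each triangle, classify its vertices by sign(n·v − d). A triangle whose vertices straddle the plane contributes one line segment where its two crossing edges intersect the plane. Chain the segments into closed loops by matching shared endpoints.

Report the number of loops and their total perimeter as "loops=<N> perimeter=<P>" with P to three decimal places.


Straddling triangles (24 of 60):
  (v2,v6,v7) [++-] → (1.1558, 2.00191, 0.396132)–(1.1558, 1.55089, 0.3115)  len=0.4589
  (v2,v7,v3) [+-+] → (1.1558, 1.55089, 0.3115)–(1.1558, 1.55089, 0.23241)  len=0.0791
  (v3,v7,v8) [+--] → (1.1558, 1.55089, 0.23241)–(1.1558, 1.55089, -0.3115)  len=0.5439
  (v3,v8,v4) [+-+] → (1.1558, 1.55089, -0.3115)–(1.1558, 1.63347, -0.326997)  len=0.0840
  (v4,v8,v9) [+-+] → (1.1558, 1.63347, -0.326997)–(1.1558, 2.00191, -0.396132)  len=0.3749
  (v5,v10,v6) [+-+] → (1.1558, 2.6067, 0)–(1.1558, 2.30823, 0.474481)  len=0.5605
  (v6,v10,v11) [+--] → (1.1558, 2.30823, 0.474481)–(1.1558, 2.2896, 0.5041)  len=0.0350
  (v6,v11,v7) [+--] → (1.1558, 2.2896, 0.5041)–(1.1558, 2.00191, 0.396132)  len=0.3073
  (v8,v13,v9) [--+] → (1.1558, 2.25329, -0.490472)–(1.1558, 2.00191, -0.396132)  len=0.2685
  (v9,v13,v14) [+--] → (1.1558, 2.25329, -0.490472)–(1.1558, 2.2896, -0.5041)  len=0.0388
  (v9,v14,v5) [+-+] → (1.1558, 2.2896, -0.5041)–(1.1558, 2.56753, -0.0622702)  len=0.5220
  (v5,v14,v10) [+--] → (1.1558, 2.56753, -0.0622702)–(1.1558, 2.6067, 0)  len=0.0736
  (v20,v25,v21) [-+-] → (1.1558, -2.6067, 0)–(1.1558, -2.56753, 0.0622702)  len=0.0736
  (v21,v25,v26) [-++] → (1.1558, -2.56753, 0.0622702)–(1.1558, -2.2896, 0.5041)  len=0.5220
  (v21,v26,v22) [-+-] → (1.1558, -2.2896, 0.5041)–(1.1558, -2.25329, 0.490472)  len=0.0388
  (v22,v26,v27) [-+-] → (1.1558, -2.25329, 0.490472)–(1.1558, -2.00191, 0.396132)  len=0.2685
  (v24,v28,v29) [--+] → (1.1558, -2.00191, -0.396132)–(1.1558, -2.2896, -0.5041)  len=0.3073
  (v24,v29,v20) [-+-] → (1.1558, -2.2896, -0.5041)–(1.1558, -2.30823, -0.474481)  len=0.0350
  (v20,v29,v25) [-++] → (1.1558, -2.30823, -0.474481)–(1.1558, -2.6067, 0)  len=0.5605
  (v26,v1,v27) [++-] → (1.1558, -1.63347, 0.326997)–(1.1558, -2.00191, 0.396132)  len=0.3749
  (v27,v1,v2) [-++] → (1.1558, -1.63347, 0.326997)–(1.1558, -1.55089, 0.3115)  len=0.0840
  (v27,v2,v28) [-+-] → (1.1558, -1.55089, 0.3115)–(1.1558, -1.55089, -0.23241)  len=0.5439
  (v28,v2,v3) [-++] → (1.1558, -1.55089, -0.23241)–(1.1558, -1.55089, -0.3115)  len=0.0791
  (v28,v3,v29) [-++] → (1.1558, -1.55089, -0.3115)–(1.1558, -2.00191, -0.396132)  len=0.4589

Chained into 2 loop(s):
  loop 1: 12 segments, perimeter = 3.3464
  loop 2: 12 segments, perimeter = 3.3464
Total perimeter = 6.693

loops=2 perimeter=6.693


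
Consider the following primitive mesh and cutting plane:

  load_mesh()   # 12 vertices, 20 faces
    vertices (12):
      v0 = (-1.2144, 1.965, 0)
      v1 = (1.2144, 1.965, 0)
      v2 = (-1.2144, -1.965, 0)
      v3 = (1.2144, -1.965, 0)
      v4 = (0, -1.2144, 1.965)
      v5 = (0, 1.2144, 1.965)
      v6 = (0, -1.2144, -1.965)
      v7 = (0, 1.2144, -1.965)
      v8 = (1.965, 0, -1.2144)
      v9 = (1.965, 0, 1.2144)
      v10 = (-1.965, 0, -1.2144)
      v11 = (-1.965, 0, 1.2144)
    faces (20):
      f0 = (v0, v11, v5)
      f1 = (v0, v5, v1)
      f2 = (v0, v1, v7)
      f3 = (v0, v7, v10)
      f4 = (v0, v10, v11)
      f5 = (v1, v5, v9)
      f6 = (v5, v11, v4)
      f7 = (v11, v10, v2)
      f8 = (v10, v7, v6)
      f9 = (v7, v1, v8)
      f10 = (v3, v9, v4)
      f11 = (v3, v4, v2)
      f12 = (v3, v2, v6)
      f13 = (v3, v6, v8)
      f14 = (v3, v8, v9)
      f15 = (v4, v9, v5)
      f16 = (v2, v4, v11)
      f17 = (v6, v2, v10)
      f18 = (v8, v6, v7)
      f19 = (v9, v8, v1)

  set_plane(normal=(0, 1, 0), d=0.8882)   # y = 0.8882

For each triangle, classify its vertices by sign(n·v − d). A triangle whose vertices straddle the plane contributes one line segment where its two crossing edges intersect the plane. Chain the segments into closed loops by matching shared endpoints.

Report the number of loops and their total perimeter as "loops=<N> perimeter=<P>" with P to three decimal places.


loops=1 perimeter=11.133

Straddling triangles (10 of 20):
  (v0,v11,v5) [+-+] → (-1.62572, 0.8882, 0.665479)–(-0.527819, 0.8882, 1.76338)  len=1.5527
  (v0,v7,v10) [++-] → (-0.527819, 0.8882, -1.76338)–(-1.62572, 0.8882, -0.665479)  len=1.5527
  (v0,v10,v11) [+--] → (-1.62572, 0.8882, -0.665479)–(-1.62572, 0.8882, 0.665479)  len=1.3310
  (v1,v5,v9) [++-] → (0.527819, 0.8882, 1.76338)–(1.62572, 0.8882, 0.665479)  len=1.5527
  (v5,v11,v4) [+--] → (-0.527819, 0.8882, 1.76338)–(0, 0.8882, 1.965)  len=0.5650
  (v10,v7,v6) [-+-] → (-0.527819, 0.8882, -1.76338)–(0, 0.8882, -1.965)  len=0.5650
  (v7,v1,v8) [++-] → (1.62572, 0.8882, -0.665479)–(0.527819, 0.8882, -1.76338)  len=1.5527
  (v4,v9,v5) [--+] → (0.527819, 0.8882, 1.76338)–(0, 0.8882, 1.965)  len=0.5650
  (v8,v6,v7) [--+] → (0, 0.8882, -1.965)–(0.527819, 0.8882, -1.76338)  len=0.5650
  (v9,v8,v1) [--+] → (1.62572, 0.8882, -0.665479)–(1.62572, 0.8882, 0.665479)  len=1.3310

Chained into 1 loop(s):
  loop 1: 10 segments, perimeter = 11.1327
Total perimeter = 11.133


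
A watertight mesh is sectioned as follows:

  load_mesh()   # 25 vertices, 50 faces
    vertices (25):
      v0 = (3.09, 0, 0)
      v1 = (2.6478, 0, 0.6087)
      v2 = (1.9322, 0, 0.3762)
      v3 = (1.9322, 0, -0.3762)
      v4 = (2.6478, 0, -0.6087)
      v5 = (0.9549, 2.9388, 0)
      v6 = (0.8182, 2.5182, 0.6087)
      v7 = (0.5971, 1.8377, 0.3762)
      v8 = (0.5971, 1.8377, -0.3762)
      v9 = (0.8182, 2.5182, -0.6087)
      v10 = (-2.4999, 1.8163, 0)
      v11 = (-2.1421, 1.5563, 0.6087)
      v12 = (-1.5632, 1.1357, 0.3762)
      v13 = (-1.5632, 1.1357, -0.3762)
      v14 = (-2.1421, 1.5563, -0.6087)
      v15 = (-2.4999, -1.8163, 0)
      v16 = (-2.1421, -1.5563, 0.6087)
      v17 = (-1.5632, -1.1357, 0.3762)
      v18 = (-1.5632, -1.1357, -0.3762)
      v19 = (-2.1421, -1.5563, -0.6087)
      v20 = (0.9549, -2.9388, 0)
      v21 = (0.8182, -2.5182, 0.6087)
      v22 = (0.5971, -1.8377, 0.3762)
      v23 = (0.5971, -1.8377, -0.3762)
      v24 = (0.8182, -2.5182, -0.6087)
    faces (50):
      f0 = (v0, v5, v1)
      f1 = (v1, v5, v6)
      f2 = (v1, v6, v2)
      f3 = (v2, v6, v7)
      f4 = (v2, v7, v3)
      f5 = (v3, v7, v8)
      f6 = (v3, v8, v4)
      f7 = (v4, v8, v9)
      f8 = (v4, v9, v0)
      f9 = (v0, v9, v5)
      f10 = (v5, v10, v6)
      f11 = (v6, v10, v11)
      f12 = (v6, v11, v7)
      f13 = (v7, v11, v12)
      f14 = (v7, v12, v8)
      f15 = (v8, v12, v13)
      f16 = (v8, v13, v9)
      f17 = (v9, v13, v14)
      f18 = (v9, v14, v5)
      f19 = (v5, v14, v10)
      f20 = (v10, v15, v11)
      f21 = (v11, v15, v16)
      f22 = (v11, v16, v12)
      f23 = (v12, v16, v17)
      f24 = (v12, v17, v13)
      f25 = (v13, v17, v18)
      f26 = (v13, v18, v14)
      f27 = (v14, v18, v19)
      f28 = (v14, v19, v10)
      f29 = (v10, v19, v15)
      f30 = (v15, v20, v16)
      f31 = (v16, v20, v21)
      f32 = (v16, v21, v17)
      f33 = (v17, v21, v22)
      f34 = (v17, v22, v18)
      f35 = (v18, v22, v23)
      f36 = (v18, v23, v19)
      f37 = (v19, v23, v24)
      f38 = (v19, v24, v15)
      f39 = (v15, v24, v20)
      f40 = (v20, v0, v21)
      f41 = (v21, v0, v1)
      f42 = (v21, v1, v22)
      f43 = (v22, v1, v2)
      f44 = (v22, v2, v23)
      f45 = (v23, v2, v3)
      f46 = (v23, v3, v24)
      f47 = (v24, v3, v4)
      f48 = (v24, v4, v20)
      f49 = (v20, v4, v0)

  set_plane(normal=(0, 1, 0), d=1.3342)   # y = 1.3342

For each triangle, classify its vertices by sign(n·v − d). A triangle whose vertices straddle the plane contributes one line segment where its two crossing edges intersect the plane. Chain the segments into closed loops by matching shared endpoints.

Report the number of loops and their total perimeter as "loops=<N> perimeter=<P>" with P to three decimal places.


loops=2 perimeter=8.367

Straddling triangles (22 of 50):
  (v0,v5,v1) [-+-] → (2.12068, 1.3342, 0)–(1.87923, 1.3342, 0.332353)  len=0.4108
  (v1,v5,v6) [-++] → (1.87923, 1.3342, 0.332353)–(1.67844, 1.3342, 0.6087)  len=0.3416
  (v1,v6,v2) [-+-] → (1.67844, 1.3342, 0.6087)–(1.34198, 1.3342, 0.499384)  len=0.3538
  (v2,v6,v7) [-++] → (1.34198, 1.3342, 0.499384)–(0.962896, 1.3342, 0.3762)  len=0.3986
  (v2,v7,v3) [-+-] → (0.962896, 1.3342, 0.3762)–(0.962896, 1.3342, 0.170055)  len=0.2061
  (v3,v7,v8) [-++] → (0.962896, 1.3342, 0.170055)–(0.962896, 1.3342, -0.3762)  len=0.5463
  (v3,v8,v4) [-+-] → (0.962896, 1.3342, -0.3762)–(1.15896, 1.3342, -0.439901)  len=0.2062
  (v4,v8,v9) [-++] → (1.15896, 1.3342, -0.439901)–(1.67844, 1.3342, -0.6087)  len=0.5462
  (v4,v9,v0) [-+-] → (1.67844, 1.3342, -0.6087)–(1.88635, 1.3342, -0.322503)  len=0.3537
  (v0,v9,v5) [-++] → (1.88635, 1.3342, -0.322503)–(2.12068, 1.3342, 0)  len=0.3986
  (v7,v11,v12) [++-] → (-1.83641, 1.3342, 0.485927)–(-0.952346, 1.3342, 0.3762)  len=0.8908
  (v7,v12,v8) [+-+] → (-0.952346, 1.3342, 0.3762)–(-0.952346, 1.3342, 0.163449)  len=0.2128
  (v8,v12,v13) [+--] → (-0.952346, 1.3342, 0.163449)–(-0.952346, 1.3342, -0.3762)  len=0.5396
  (v8,v13,v9) [+-+] → (-0.952346, 1.3342, -0.3762)–(-1.22128, 1.3342, -0.409582)  len=0.2710
  (v9,v13,v14) [+-+] → (-1.22128, 1.3342, -0.409582)–(-1.83641, 1.3342, -0.485927)  len=0.6199
  (v10,v15,v11) [+-+] → (-2.4999, 1.3342, 0)–(-2.16566, 1.3342, 0.568615)  len=0.6596
  (v11,v15,v16) [+--] → (-2.16566, 1.3342, 0.568615)–(-2.1421, 1.3342, 0.6087)  len=0.0465
  (v11,v16,v12) [+--] → (-2.1421, 1.3342, 0.6087)–(-1.83641, 1.3342, 0.485927)  len=0.3294
  (v13,v18,v14) [--+] → (-2.09434, 1.3342, -0.589518)–(-1.83641, 1.3342, -0.485927)  len=0.2780
  (v14,v18,v19) [+--] → (-2.09434, 1.3342, -0.589518)–(-2.1421, 1.3342, -0.6087)  len=0.0515
  (v14,v19,v10) [+-+] → (-2.1421, 1.3342, -0.6087)–(-2.44875, 1.3342, -0.0870113)  len=0.6051
  (v10,v19,v15) [+--] → (-2.44875, 1.3342, -0.0870113)–(-2.4999, 1.3342, 0)  len=0.1009

Chained into 2 loop(s):
  loop 1: 10 segments, perimeter = 3.7619
  loop 2: 12 segments, perimeter = 4.6051
Total perimeter = 8.367


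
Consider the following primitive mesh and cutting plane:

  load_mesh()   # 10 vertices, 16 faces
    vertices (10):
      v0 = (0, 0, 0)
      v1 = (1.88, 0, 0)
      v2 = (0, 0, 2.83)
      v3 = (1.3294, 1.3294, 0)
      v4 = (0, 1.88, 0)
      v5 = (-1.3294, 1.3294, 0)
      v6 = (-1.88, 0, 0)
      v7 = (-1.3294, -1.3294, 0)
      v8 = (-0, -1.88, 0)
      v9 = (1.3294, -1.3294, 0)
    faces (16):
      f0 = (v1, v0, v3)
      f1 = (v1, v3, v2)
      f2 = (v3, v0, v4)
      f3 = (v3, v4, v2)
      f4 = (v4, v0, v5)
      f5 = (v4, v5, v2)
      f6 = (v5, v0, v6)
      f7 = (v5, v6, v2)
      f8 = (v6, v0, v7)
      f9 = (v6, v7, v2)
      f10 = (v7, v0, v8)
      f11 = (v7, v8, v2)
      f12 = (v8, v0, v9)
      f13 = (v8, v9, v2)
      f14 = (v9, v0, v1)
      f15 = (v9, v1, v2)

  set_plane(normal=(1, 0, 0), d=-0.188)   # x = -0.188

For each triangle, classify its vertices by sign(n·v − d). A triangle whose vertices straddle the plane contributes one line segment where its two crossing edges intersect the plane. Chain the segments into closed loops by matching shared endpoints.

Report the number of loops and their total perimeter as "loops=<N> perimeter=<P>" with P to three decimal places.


Straddling triangles (8 of 16):
  (v4,v0,v5) [++-] → (-0.188, 0.188, 0)–(-0.188, 1.80214, 0)  len=1.6141
  (v4,v5,v2) [+-+] → (-0.188, 1.80214, 0)–(-0.188, 0.188, 2.42979)  len=2.9171
  (v5,v0,v6) [-+-] → (-0.188, 0.188, 0)–(-0.188, 0, 0)  len=0.1880
  (v5,v6,v2) [--+] → (-0.188, 0, 2.547)–(-0.188, 0.188, 2.42979)  len=0.2215
  (v6,v0,v7) [-+-] → (-0.188, 0, 0)–(-0.188, -0.188, 0)  len=0.1880
  (v6,v7,v2) [--+] → (-0.188, -0.188, 2.42979)–(-0.188, 0, 2.547)  len=0.2215
  (v7,v0,v8) [-++] → (-0.188, -0.188, 0)–(-0.188, -1.80214, 0)  len=1.6141
  (v7,v8,v2) [-++] → (-0.188, -1.80214, 0)–(-0.188, -0.188, 2.42979)  len=2.9171

Chained into 1 loop(s):
  loop 1: 8 segments, perimeter = 9.8815
Total perimeter = 9.882

loops=1 perimeter=9.882


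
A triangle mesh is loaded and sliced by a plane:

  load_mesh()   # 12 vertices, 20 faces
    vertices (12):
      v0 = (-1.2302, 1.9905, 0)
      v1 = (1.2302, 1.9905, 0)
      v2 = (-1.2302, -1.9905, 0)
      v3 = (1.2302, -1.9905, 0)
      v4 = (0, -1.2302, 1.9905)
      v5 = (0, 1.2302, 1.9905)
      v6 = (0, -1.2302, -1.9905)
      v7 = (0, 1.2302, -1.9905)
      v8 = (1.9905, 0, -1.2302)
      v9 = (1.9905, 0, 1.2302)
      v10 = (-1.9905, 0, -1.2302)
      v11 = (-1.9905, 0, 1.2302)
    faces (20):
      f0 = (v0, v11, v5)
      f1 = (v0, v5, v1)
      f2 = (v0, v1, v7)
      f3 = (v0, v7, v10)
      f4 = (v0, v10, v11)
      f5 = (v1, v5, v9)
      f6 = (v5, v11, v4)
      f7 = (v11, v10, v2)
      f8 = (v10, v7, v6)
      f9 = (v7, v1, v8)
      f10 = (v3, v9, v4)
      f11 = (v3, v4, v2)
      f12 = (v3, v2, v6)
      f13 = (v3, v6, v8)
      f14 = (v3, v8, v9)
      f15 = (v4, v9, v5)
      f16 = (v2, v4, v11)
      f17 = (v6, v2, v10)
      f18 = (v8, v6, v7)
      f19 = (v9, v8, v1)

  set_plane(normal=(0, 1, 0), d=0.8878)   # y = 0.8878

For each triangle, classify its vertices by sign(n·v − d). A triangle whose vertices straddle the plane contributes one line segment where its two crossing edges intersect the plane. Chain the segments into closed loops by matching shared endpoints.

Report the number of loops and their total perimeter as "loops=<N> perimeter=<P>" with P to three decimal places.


loops=1 perimeter=11.306

Straddling triangles (10 of 20):
  (v0,v11,v5) [+-+] → (-1.65139, 0.8878, 0.681508)–(-0.554013, 0.8878, 1.77889)  len=1.5519
  (v0,v7,v10) [++-] → (-0.554013, 0.8878, -1.77889)–(-1.65139, 0.8878, -0.681508)  len=1.5519
  (v0,v10,v11) [+--] → (-1.65139, 0.8878, -0.681508)–(-1.65139, 0.8878, 0.681508)  len=1.3630
  (v1,v5,v9) [++-] → (0.554013, 0.8878, 1.77889)–(1.65139, 0.8878, 0.681508)  len=1.5519
  (v5,v11,v4) [+--] → (-0.554013, 0.8878, 1.77889)–(0, 0.8878, 1.9905)  len=0.5931
  (v10,v7,v6) [-+-] → (-0.554013, 0.8878, -1.77889)–(0, 0.8878, -1.9905)  len=0.5931
  (v7,v1,v8) [++-] → (1.65139, 0.8878, -0.681508)–(0.554013, 0.8878, -1.77889)  len=1.5519
  (v4,v9,v5) [--+] → (0.554013, 0.8878, 1.77889)–(0, 0.8878, 1.9905)  len=0.5931
  (v8,v6,v7) [--+] → (0, 0.8878, -1.9905)–(0.554013, 0.8878, -1.77889)  len=0.5931
  (v9,v8,v1) [--+] → (1.65139, 0.8878, -0.681508)–(1.65139, 0.8878, 0.681508)  len=1.3630

Chained into 1 loop(s):
  loop 1: 10 segments, perimeter = 11.3060
Total perimeter = 11.306


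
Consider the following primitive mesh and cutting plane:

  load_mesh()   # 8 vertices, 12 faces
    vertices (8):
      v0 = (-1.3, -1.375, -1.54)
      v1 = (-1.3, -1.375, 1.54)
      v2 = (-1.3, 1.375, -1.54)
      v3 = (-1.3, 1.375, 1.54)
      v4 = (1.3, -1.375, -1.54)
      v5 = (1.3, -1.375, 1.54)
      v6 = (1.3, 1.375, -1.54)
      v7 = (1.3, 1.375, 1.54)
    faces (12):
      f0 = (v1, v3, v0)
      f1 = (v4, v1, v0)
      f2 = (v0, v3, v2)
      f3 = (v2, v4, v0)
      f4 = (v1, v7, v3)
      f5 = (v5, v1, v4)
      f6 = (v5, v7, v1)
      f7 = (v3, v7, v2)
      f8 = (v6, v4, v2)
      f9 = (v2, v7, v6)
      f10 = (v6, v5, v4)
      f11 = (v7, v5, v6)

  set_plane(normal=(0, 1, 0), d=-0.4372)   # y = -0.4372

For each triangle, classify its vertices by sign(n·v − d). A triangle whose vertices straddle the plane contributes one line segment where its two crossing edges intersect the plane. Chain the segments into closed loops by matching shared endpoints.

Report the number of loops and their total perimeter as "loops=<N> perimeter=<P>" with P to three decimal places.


loops=1 perimeter=11.360

Straddling triangles (8 of 12):
  (v1,v3,v0) [-+-] → (-1.3, -0.4372, 1.54)–(-1.3, -0.4372, -0.489664)  len=2.0297
  (v0,v3,v2) [-++] → (-1.3, -0.4372, -0.489664)–(-1.3, -0.4372, -1.54)  len=1.0503
  (v2,v4,v0) [+--] → (0.413353, -0.4372, -1.54)–(-1.3, -0.4372, -1.54)  len=1.7134
  (v1,v7,v3) [-++] → (-0.413353, -0.4372, 1.54)–(-1.3, -0.4372, 1.54)  len=0.8866
  (v5,v7,v1) [-+-] → (1.3, -0.4372, 1.54)–(-0.413353, -0.4372, 1.54)  len=1.7134
  (v6,v4,v2) [+-+] → (1.3, -0.4372, -1.54)–(0.413353, -0.4372, -1.54)  len=0.8866
  (v6,v5,v4) [+--] → (1.3, -0.4372, 0.489664)–(1.3, -0.4372, -1.54)  len=2.0297
  (v7,v5,v6) [+-+] → (1.3, -0.4372, 1.54)–(1.3, -0.4372, 0.489664)  len=1.0503

Chained into 1 loop(s):
  loop 1: 8 segments, perimeter = 11.3600
Total perimeter = 11.360


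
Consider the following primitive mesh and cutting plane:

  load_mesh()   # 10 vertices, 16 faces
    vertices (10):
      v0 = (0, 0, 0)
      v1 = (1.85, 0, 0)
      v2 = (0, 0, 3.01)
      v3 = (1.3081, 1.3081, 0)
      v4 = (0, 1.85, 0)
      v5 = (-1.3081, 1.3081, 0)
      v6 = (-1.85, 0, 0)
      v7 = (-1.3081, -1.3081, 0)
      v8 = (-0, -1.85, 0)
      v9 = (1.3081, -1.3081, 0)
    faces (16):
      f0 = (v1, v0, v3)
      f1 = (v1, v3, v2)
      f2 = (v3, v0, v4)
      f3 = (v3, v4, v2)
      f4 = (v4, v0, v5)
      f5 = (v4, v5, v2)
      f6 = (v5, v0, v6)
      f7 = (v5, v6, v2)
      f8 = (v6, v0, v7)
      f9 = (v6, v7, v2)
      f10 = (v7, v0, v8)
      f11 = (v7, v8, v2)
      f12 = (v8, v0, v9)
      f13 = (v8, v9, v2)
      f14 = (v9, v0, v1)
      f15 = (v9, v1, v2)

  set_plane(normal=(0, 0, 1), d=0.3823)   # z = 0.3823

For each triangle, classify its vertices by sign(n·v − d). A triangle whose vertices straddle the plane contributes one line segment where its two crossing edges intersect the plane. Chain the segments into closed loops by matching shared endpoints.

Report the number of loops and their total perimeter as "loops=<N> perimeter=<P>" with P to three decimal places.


Straddling triangles (8 of 16):
  (v1,v3,v2) [--+] → (1.14196, 1.14196, 0.3823)–(1.61503, 0, 0.3823)  len=1.2361
  (v3,v4,v2) [--+] → (0, 1.61503, 0.3823)–(1.14196, 1.14196, 0.3823)  len=1.2361
  (v4,v5,v2) [--+] → (-1.14196, 1.14196, 0.3823)–(0, 1.61503, 0.3823)  len=1.2361
  (v5,v6,v2) [--+] → (-1.61503, 0, 0.3823)–(-1.14196, 1.14196, 0.3823)  len=1.2361
  (v6,v7,v2) [--+] → (-1.14196, -1.14196, 0.3823)–(-1.61503, 0, 0.3823)  len=1.2361
  (v7,v8,v2) [--+] → (0, -1.61503, 0.3823)–(-1.14196, -1.14196, 0.3823)  len=1.2361
  (v8,v9,v2) [--+] → (1.14196, -1.14196, 0.3823)–(0, -1.61503, 0.3823)  len=1.2361
  (v9,v1,v2) [--+] → (1.61503, 0, 0.3823)–(1.14196, -1.14196, 0.3823)  len=1.2361

Chained into 1 loop(s):
  loop 1: 8 segments, perimeter = 9.8886
Total perimeter = 9.889

loops=1 perimeter=9.889


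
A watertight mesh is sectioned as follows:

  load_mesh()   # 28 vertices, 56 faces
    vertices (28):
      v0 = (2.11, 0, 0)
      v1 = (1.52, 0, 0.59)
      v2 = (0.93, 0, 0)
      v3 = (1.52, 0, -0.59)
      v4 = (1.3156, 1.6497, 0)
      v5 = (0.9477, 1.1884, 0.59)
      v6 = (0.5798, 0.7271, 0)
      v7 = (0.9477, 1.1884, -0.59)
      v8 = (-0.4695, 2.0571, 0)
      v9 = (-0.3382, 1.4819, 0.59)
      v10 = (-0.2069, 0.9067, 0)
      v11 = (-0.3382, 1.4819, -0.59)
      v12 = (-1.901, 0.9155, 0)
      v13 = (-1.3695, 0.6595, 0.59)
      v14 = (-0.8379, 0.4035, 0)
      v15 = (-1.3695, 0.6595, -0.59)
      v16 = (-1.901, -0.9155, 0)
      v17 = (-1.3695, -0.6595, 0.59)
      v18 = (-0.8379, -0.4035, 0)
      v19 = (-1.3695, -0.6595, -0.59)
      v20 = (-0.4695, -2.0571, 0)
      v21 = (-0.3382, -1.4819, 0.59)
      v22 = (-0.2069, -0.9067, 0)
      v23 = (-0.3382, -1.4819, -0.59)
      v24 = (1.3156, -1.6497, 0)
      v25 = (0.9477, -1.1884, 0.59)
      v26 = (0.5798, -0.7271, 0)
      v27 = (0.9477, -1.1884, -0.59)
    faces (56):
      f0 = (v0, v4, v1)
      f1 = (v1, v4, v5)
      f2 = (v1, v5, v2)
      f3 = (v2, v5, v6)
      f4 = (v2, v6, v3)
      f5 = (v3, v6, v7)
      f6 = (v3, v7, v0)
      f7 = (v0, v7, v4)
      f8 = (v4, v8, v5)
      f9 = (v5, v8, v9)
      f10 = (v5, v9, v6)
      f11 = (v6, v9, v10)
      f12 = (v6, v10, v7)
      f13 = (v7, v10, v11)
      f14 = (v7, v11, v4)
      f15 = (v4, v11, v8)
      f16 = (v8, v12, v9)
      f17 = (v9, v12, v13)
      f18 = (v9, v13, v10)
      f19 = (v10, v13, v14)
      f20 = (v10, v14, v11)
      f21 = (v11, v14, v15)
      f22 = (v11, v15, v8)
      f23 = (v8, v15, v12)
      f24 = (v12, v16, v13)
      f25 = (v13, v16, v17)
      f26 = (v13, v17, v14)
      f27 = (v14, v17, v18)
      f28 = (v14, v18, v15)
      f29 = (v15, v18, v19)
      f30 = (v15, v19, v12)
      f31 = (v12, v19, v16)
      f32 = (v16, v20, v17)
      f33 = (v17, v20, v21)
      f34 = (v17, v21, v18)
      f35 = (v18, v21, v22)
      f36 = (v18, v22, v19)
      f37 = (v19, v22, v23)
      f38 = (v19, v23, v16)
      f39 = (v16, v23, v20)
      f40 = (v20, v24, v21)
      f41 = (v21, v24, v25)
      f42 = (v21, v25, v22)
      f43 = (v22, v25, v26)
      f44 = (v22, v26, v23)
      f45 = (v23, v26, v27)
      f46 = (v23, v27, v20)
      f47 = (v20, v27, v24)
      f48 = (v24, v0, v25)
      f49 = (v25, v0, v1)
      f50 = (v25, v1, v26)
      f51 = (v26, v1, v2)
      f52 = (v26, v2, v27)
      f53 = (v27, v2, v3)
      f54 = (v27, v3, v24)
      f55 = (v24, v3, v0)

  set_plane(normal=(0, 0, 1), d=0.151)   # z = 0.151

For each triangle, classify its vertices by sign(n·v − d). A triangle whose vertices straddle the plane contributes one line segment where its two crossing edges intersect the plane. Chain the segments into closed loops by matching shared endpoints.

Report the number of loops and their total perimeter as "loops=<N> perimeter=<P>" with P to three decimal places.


loops=2 perimeter=18.466

Straddling triangles (28 of 56):
  (v0,v4,v1) [--+] → (1.36791, 1.22749, 0.151)–(1.959, 0, 0.151)  len=1.3624
  (v1,v4,v5) [+-+] → (1.36791, 1.22749, 0.151)–(1.22144, 1.53164, 0.151)  len=0.3376
  (v1,v5,v2) [++-] → (0.93453, 0.30415, 0.151)–(1.081, 0, 0.151)  len=0.3376
  (v2,v5,v6) [-+-] → (0.93453, 0.30415, 0.151)–(0.673957, 0.845162, 0.151)  len=0.6005
  (v4,v8,v5) [--+] → (-0.106793, 1.83477, 0.151)–(1.22144, 1.53164, 0.151)  len=1.3624
  (v5,v8,v9) [+-+] → (-0.106793, 1.83477, 0.151)–(-0.435896, 1.90989, 0.151)  len=0.3376
  (v5,v9,v6) [++-] → (0.344854, 0.920278, 0.151)–(0.673957, 0.845162, 0.151)  len=0.3376
  (v6,v9,v10) [-+-] → (0.344854, 0.920278, 0.151)–(-0.240504, 1.05391, 0.151)  len=0.6004
  (v8,v12,v9) [--+] → (-1.50103, 1.06046, 0.151)–(-0.435896, 1.90989, 0.151)  len=1.3624
  (v9,v12,v13) [+-+] → (-1.50103, 1.06046, 0.151)–(-1.76497, 0.849981, 0.151)  len=0.3376
  (v9,v13,v10) [++-] → (-0.504447, 0.843434, 0.151)–(-0.240504, 1.05391, 0.151)  len=0.3376
  (v10,v13,v14) [-+-] → (-0.504447, 0.843434, 0.151)–(-0.973954, 0.469019, 0.151)  len=0.6005
  (v12,v16,v13) [--+] → (-1.76497, -0.512407, 0.151)–(-1.76497, 0.849981, 0.151)  len=1.3624
  (v13,v16,v17) [+-+] → (-1.76497, -0.512407, 0.151)–(-1.76497, -0.849981, 0.151)  len=0.3376
  (v13,v17,v14) [++-] → (-0.973954, 0.131444, 0.151)–(-0.973954, 0.469019, 0.151)  len=0.3376
  (v14,v17,v18) [-+-] → (-0.973954, 0.131444, 0.151)–(-0.973954, -0.469019, 0.151)  len=0.6005
  (v16,v20,v17) [--+] → (-0.699839, -1.69941, 0.151)–(-1.76497, -0.849981, 0.151)  len=1.3624
  (v17,v20,v21) [+-+] → (-0.699839, -1.69941, 0.151)–(-0.435896, -1.90989, 0.151)  len=0.3376
  (v17,v21,v18) [++-] → (-0.710011, -0.679497, 0.151)–(-0.973954, -0.469019, 0.151)  len=0.3376
  (v18,v21,v22) [-+-] → (-0.710011, -0.679497, 0.151)–(-0.240504, -1.05391, 0.151)  len=0.6005
  (v20,v24,v21) [--+] → (0.892339, -1.60675, 0.151)–(-0.435896, -1.90989, 0.151)  len=1.3624
  (v21,v24,v25) [+-+] → (0.892339, -1.60675, 0.151)–(1.22144, -1.53164, 0.151)  len=0.3376
  (v21,v25,v22) [++-] → (0.0885993, -0.978796, 0.151)–(-0.240504, -1.05391, 0.151)  len=0.3376
  (v22,v25,v26) [-+-] → (0.0885993, -0.978796, 0.151)–(0.673957, -0.845162, 0.151)  len=0.6004
  (v24,v0,v25) [--+] → (1.81253, -0.30415, 0.151)–(1.22144, -1.53164, 0.151)  len=1.3624
  (v25,v0,v1) [+-+] → (1.81253, -0.30415, 0.151)–(1.959, 0, 0.151)  len=0.3376
  (v25,v1,v26) [++-] → (0.820427, -0.541012, 0.151)–(0.673957, -0.845162, 0.151)  len=0.3376
  (v26,v1,v2) [-+-] → (0.820427, -0.541012, 0.151)–(1.081, 0, 0.151)  len=0.6005

Chained into 2 loop(s):
  loop 1: 14 segments, perimeter = 11.8997
  loop 2: 14 segments, perimeter = 6.5664
Total perimeter = 18.466


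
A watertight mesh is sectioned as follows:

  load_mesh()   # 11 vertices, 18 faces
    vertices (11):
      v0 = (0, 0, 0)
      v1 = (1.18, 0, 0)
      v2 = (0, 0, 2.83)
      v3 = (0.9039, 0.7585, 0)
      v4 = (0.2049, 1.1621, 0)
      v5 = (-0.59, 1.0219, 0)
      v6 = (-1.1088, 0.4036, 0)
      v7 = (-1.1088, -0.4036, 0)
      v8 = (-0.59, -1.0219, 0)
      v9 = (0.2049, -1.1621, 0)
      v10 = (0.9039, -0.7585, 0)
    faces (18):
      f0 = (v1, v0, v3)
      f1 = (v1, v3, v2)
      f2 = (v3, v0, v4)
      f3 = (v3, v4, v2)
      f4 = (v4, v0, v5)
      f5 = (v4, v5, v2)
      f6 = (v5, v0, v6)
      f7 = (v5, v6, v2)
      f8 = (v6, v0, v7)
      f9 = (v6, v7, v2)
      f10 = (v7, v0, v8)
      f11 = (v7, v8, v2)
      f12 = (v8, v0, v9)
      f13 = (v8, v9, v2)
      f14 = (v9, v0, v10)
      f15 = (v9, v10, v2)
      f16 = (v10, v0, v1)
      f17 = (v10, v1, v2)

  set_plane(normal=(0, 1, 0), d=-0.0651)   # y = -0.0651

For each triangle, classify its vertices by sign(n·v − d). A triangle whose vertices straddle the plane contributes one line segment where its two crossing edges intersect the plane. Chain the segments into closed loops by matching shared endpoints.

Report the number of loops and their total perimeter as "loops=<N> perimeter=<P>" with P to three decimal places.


Straddling triangles (10 of 18):
  (v6,v0,v7) [++-] → (-0.178848, -0.0651, 0)–(-1.1088, -0.0651, 0)  len=0.9300
  (v6,v7,v2) [+-+] → (-1.1088, -0.0651, 0)–(-0.178848, -0.0651, 2.37353)  len=2.5492
  (v7,v0,v8) [-+-] → (-0.178848, -0.0651, 0)–(-0.0375859, -0.0651, 0)  len=0.1413
  (v7,v8,v2) [--+] → (-0.0375859, -0.0651, 2.64972)–(-0.178848, -0.0651, 2.37353)  len=0.3102
  (v8,v0,v9) [-+-] → (-0.0375859, -0.0651, 0)–(0.0114783, -0.0651, 0)  len=0.0491
  (v8,v9,v2) [--+] → (0.0114783, -0.0651, 2.67147)–(-0.0375859, -0.0651, 2.64972)  len=0.0537
  (v9,v0,v10) [-+-] → (0.0114783, -0.0651, 0)–(0.0775793, -0.0651, 0)  len=0.0661
  (v9,v10,v2) [--+] → (0.0775793, -0.0651, 2.58711)–(0.0114783, -0.0651, 2.67147)  len=0.1072
  (v10,v0,v1) [-++] → (0.0775793, -0.0651, 0)–(1.1563, -0.0651, 0)  len=1.0787
  (v10,v1,v2) [-++] → (1.1563, -0.0651, 0)–(0.0775793, -0.0651, 2.58711)  len=2.8030

Chained into 1 loop(s):
  loop 1: 10 segments, perimeter = 8.0884
Total perimeter = 8.088

loops=1 perimeter=8.088


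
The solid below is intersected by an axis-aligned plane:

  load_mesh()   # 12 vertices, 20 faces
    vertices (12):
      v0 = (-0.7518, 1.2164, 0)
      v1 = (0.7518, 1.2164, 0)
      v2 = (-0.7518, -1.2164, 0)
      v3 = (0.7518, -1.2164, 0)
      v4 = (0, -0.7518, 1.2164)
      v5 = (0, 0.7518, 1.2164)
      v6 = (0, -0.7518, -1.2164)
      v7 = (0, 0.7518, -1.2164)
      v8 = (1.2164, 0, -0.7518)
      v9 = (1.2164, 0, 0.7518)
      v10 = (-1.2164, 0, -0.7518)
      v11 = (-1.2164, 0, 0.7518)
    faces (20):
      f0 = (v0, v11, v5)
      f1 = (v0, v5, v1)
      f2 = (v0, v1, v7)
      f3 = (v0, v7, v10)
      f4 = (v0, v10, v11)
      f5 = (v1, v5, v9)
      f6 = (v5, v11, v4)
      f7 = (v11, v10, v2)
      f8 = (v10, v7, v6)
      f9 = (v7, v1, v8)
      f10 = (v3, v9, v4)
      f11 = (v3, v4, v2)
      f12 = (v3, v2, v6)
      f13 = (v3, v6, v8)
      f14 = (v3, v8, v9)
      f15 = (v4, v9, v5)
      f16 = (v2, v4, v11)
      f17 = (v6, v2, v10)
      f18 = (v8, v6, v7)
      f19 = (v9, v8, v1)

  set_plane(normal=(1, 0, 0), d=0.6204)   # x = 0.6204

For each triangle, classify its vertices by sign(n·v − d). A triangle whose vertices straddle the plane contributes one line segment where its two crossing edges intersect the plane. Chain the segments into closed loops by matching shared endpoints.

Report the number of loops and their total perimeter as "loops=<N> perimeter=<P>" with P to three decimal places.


loops=1 perimeter=6.722

Straddling triangles (10 of 20):
  (v0,v5,v1) [--+] → (0.6204, 1.1352, 0.212603)–(0.6204, 1.2164, 0)  len=0.2276
  (v0,v1,v7) [-+-] → (0.6204, 1.2164, 0)–(0.6204, 1.1352, -0.212603)  len=0.2276
  (v1,v5,v9) [+-+] → (0.6204, 1.1352, 0.212603)–(0.6204, 0.36836, 0.97944)  len=1.0845
  (v7,v1,v8) [-++] → (0.6204, 1.1352, -0.212603)–(0.6204, 0.36836, -0.97944)  len=1.0845
  (v3,v9,v4) [++-] → (0.6204, -0.36836, 0.97944)–(0.6204, -1.1352, 0.212603)  len=1.0845
  (v3,v4,v2) [+--] → (0.6204, -1.1352, 0.212603)–(0.6204, -1.2164, 0)  len=0.2276
  (v3,v2,v6) [+--] → (0.6204, -1.2164, 0)–(0.6204, -1.1352, -0.212603)  len=0.2276
  (v3,v6,v8) [+-+] → (0.6204, -1.1352, -0.212603)–(0.6204, -0.36836, -0.97944)  len=1.0845
  (v4,v9,v5) [-+-] → (0.6204, -0.36836, 0.97944)–(0.6204, 0.36836, 0.97944)  len=0.7367
  (v8,v6,v7) [+--] → (0.6204, -0.36836, -0.97944)–(0.6204, 0.36836, -0.97944)  len=0.7367

Chained into 1 loop(s):
  loop 1: 10 segments, perimeter = 6.7217
Total perimeter = 6.722


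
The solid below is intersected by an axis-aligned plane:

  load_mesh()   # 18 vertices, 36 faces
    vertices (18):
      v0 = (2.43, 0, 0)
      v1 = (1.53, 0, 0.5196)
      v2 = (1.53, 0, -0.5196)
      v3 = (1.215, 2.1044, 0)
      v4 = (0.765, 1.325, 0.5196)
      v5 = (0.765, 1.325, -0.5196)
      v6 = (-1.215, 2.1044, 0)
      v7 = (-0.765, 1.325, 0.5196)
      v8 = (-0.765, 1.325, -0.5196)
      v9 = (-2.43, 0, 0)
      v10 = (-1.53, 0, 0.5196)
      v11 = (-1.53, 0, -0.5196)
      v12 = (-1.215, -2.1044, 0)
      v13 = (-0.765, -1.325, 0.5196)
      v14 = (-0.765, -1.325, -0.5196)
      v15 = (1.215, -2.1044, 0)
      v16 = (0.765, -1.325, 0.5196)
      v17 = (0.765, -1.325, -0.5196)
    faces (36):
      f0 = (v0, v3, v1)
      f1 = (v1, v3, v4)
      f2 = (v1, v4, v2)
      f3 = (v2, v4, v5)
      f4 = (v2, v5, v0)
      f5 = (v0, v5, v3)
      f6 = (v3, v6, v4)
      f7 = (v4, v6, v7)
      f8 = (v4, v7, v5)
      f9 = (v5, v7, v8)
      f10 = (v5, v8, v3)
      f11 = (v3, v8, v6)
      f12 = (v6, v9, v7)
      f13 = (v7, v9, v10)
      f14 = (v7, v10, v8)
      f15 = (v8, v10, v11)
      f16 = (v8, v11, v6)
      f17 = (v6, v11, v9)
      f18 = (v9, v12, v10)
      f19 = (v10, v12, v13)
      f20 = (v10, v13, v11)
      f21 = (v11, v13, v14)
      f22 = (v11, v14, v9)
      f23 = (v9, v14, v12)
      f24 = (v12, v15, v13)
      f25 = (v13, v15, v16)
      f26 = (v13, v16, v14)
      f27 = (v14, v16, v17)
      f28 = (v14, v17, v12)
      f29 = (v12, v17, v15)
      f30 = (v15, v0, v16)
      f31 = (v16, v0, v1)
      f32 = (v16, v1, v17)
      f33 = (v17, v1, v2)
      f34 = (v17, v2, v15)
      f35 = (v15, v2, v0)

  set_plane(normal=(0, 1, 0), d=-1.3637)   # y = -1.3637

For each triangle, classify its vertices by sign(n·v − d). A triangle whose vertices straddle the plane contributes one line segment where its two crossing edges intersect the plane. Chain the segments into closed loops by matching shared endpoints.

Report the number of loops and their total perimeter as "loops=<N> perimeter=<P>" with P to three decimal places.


loops=1 perimeter=7.100

Straddling triangles (10 of 36):
  (v9,v12,v10) [+-+] → (-1.64265, -1.3637, 0)–(-1.32587, -1.3637, 0.182887)  len=0.3658
  (v10,v12,v13) [+-+] → (-1.32587, -1.3637, 0.182887)–(-0.787344, -1.3637, 0.4938)  len=0.6218
  (v9,v14,v12) [++-] → (-0.787344, -1.3637, -0.4938)–(-1.64265, -1.3637, 0)  len=0.9876
  (v12,v15,v13) [--+] → (-0.666686, -1.3637, 0.4938)–(-0.787344, -1.3637, 0.4938)  len=0.1207
  (v13,v15,v16) [+-+] → (-0.666686, -1.3637, 0.4938)–(0.787344, -1.3637, 0.4938)  len=1.4540
  (v14,v17,v12) [++-] → (0.666686, -1.3637, -0.4938)–(-0.787344, -1.3637, -0.4938)  len=1.4540
  (v12,v17,v15) [-+-] → (0.666686, -1.3637, -0.4938)–(0.787344, -1.3637, -0.4938)  len=0.1207
  (v15,v0,v16) [-++] → (1.64265, -1.3637, 0)–(0.787344, -1.3637, 0.4938)  len=0.9876
  (v17,v2,v15) [++-] → (1.32587, -1.3637, -0.182887)–(0.787344, -1.3637, -0.4938)  len=0.6218
  (v15,v2,v0) [-++] → (1.32587, -1.3637, -0.182887)–(1.64265, -1.3637, 0)  len=0.3658

Chained into 1 loop(s):
  loop 1: 10 segments, perimeter = 7.0998
Total perimeter = 7.100


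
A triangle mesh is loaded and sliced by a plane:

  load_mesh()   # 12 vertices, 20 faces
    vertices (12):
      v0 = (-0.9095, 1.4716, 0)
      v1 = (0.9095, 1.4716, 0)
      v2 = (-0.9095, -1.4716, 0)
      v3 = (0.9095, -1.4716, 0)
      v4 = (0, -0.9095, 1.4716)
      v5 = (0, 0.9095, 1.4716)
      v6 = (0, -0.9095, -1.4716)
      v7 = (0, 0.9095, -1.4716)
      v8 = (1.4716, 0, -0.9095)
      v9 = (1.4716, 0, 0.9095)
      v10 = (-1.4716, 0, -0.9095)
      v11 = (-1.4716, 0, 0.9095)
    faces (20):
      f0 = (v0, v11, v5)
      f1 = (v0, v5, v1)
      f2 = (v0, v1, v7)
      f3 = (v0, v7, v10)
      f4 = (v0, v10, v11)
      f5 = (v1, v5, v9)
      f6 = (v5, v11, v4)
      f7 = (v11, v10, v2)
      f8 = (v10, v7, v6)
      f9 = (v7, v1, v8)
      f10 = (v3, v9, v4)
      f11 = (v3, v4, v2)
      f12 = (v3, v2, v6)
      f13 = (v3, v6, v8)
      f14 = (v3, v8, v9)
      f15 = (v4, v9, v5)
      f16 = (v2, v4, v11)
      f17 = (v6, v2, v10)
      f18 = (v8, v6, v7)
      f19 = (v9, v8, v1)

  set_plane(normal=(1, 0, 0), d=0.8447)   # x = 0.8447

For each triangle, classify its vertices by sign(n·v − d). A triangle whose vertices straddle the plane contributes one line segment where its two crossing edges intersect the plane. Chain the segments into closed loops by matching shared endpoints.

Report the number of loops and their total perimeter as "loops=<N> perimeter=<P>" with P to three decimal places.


loops=1 perimeter=7.905

Straddling triangles (10 of 20):
  (v0,v5,v1) [--+] → (0.8447, 1.43155, 0.104848)–(0.8447, 1.4716, 0)  len=0.1122
  (v0,v1,v7) [-+-] → (0.8447, 1.4716, 0)–(0.8447, 1.43155, -0.104848)  len=0.1122
  (v1,v5,v9) [+-+] → (0.8447, 1.43155, 0.104848)–(0.8447, 0.387446, 1.14895)  len=1.4766
  (v7,v1,v8) [-++] → (0.8447, 1.43155, -0.104848)–(0.8447, 0.387446, -1.14895)  len=1.4766
  (v3,v9,v4) [++-] → (0.8447, -0.387446, 1.14895)–(0.8447, -1.43155, 0.104848)  len=1.4766
  (v3,v4,v2) [+--] → (0.8447, -1.43155, 0.104848)–(0.8447, -1.4716, 0)  len=0.1122
  (v3,v2,v6) [+--] → (0.8447, -1.4716, 0)–(0.8447, -1.43155, -0.104848)  len=0.1122
  (v3,v6,v8) [+-+] → (0.8447, -1.43155, -0.104848)–(0.8447, -0.387446, -1.14895)  len=1.4766
  (v4,v9,v5) [-+-] → (0.8447, -0.387446, 1.14895)–(0.8447, 0.387446, 1.14895)  len=0.7749
  (v8,v6,v7) [+--] → (0.8447, -0.387446, -1.14895)–(0.8447, 0.387446, -1.14895)  len=0.7749

Chained into 1 loop(s):
  loop 1: 10 segments, perimeter = 7.9051
Total perimeter = 7.905


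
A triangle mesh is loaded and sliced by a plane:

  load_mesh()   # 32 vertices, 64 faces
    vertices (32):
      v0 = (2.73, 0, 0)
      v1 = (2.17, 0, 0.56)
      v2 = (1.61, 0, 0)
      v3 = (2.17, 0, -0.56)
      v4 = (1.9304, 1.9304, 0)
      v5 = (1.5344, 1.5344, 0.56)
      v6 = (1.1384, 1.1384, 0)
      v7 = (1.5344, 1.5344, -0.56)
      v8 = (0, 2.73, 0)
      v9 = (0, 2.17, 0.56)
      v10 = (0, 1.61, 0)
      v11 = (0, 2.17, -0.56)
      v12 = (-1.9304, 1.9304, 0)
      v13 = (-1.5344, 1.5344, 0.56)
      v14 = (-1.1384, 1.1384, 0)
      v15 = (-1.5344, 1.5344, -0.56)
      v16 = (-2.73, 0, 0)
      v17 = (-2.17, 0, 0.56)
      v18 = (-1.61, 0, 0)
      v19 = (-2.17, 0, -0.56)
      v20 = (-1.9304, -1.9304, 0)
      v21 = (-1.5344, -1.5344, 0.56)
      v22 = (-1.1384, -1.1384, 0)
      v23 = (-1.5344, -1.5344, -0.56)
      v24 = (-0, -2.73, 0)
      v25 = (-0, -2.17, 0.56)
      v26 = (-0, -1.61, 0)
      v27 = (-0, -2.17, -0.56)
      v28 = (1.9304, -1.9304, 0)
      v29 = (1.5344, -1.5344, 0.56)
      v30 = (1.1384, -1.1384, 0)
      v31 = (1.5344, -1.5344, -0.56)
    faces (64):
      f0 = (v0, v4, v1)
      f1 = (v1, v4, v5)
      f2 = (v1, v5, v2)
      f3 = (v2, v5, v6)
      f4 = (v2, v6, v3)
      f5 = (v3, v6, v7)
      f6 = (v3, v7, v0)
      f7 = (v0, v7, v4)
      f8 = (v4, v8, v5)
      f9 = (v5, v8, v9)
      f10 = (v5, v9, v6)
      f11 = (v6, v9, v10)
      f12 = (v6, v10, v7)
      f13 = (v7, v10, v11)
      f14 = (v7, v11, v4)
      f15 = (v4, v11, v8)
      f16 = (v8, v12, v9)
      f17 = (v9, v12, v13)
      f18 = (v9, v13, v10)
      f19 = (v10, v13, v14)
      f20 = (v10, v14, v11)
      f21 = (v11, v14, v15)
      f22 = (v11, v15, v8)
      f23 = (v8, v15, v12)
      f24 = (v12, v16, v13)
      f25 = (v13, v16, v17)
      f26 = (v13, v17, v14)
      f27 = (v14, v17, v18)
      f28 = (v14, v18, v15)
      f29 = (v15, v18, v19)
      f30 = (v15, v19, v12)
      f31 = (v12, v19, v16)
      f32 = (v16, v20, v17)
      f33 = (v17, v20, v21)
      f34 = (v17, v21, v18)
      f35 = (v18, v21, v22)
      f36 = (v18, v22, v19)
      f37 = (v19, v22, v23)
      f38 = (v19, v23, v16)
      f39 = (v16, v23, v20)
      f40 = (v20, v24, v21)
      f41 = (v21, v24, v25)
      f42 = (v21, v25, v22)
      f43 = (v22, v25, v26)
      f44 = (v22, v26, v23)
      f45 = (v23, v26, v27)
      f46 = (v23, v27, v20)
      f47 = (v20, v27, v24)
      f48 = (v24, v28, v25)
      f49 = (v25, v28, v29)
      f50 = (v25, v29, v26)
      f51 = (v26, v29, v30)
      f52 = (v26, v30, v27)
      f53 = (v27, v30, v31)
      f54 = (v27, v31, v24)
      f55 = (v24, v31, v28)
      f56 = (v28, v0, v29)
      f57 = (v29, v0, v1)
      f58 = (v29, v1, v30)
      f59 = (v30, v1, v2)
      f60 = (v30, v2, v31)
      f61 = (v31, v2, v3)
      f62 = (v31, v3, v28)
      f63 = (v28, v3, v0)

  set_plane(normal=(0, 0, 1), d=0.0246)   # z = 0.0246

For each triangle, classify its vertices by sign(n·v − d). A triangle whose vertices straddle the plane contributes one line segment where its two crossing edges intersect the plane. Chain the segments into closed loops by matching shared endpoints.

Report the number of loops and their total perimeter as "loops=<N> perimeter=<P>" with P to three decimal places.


Straddling triangles (32 of 64):
  (v0,v4,v1) [--+] → (1.94093, 1.8456, 0.0246)–(2.7054, 0, 0.0246)  len=1.9977
  (v1,v4,v5) [+-+] → (1.94093, 1.8456, 0.0246)–(1.913, 1.913, 0.0246)  len=0.0730
  (v1,v5,v2) [++-] → (1.60668, 0.067404, 0.0246)–(1.6346, 0, 0.0246)  len=0.0730
  (v2,v5,v6) [-+-] → (1.60668, 0.067404, 0.0246)–(1.1558, 1.1558, 0.0246)  len=1.1781
  (v4,v8,v5) [--+] → (0.067404, 2.67748, 0.0246)–(1.913, 1.913, 0.0246)  len=1.9977
  (v5,v8,v9) [+-+] → (0.067404, 2.67748, 0.0246)–(0, 2.7054, 0.0246)  len=0.0730
  (v5,v9,v6) [++-] → (1.08839, 1.18372, 0.0246)–(1.1558, 1.1558, 0.0246)  len=0.0730
  (v6,v9,v10) [-+-] → (1.08839, 1.18372, 0.0246)–(0, 1.6346, 0.0246)  len=1.1781
  (v8,v12,v9) [--+] → (-1.8456, 1.94093, 0.0246)–(0, 2.7054, 0.0246)  len=1.9977
  (v9,v12,v13) [+-+] → (-1.8456, 1.94093, 0.0246)–(-1.913, 1.913, 0.0246)  len=0.0730
  (v9,v13,v10) [++-] → (-0.067404, 1.60668, 0.0246)–(0, 1.6346, 0.0246)  len=0.0730
  (v10,v13,v14) [-+-] → (-0.067404, 1.60668, 0.0246)–(-1.1558, 1.1558, 0.0246)  len=1.1781
  (v12,v16,v13) [--+] → (-2.67748, 0.067404, 0.0246)–(-1.913, 1.913, 0.0246)  len=1.9977
  (v13,v16,v17) [+-+] → (-2.67748, 0.067404, 0.0246)–(-2.7054, 0, 0.0246)  len=0.0730
  (v13,v17,v14) [++-] → (-1.18372, 1.08839, 0.0246)–(-1.1558, 1.1558, 0.0246)  len=0.0730
  (v14,v17,v18) [-+-] → (-1.18372, 1.08839, 0.0246)–(-1.6346, 0, 0.0246)  len=1.1781
  (v16,v20,v17) [--+] → (-1.94093, -1.8456, 0.0246)–(-2.7054, 0, 0.0246)  len=1.9977
  (v17,v20,v21) [+-+] → (-1.94093, -1.8456, 0.0246)–(-1.913, -1.913, 0.0246)  len=0.0730
  (v17,v21,v18) [++-] → (-1.60668, -0.067404, 0.0246)–(-1.6346, 0, 0.0246)  len=0.0730
  (v18,v21,v22) [-+-] → (-1.60668, -0.067404, 0.0246)–(-1.1558, -1.1558, 0.0246)  len=1.1781
  (v20,v24,v21) [--+] → (-0.067404, -2.67748, 0.0246)–(-1.913, -1.913, 0.0246)  len=1.9977
  (v21,v24,v25) [+-+] → (-0.067404, -2.67748, 0.0246)–(0, -2.7054, 0.0246)  len=0.0730
  (v21,v25,v22) [++-] → (-1.08839, -1.18372, 0.0246)–(-1.1558, -1.1558, 0.0246)  len=0.0730
  (v22,v25,v26) [-+-] → (-1.08839, -1.18372, 0.0246)–(0, -1.6346, 0.0246)  len=1.1781
  (v24,v28,v25) [--+] → (1.8456, -1.94093, 0.0246)–(0, -2.7054, 0.0246)  len=1.9977
  (v25,v28,v29) [+-+] → (1.8456, -1.94093, 0.0246)–(1.913, -1.913, 0.0246)  len=0.0730
  (v25,v29,v26) [++-] → (0.067404, -1.60668, 0.0246)–(0, -1.6346, 0.0246)  len=0.0730
  (v26,v29,v30) [-+-] → (0.067404, -1.60668, 0.0246)–(1.1558, -1.1558, 0.0246)  len=1.1781
  (v28,v0,v29) [--+] → (2.67748, -0.067404, 0.0246)–(1.913, -1.913, 0.0246)  len=1.9977
  (v29,v0,v1) [+-+] → (2.67748, -0.067404, 0.0246)–(2.7054, 0, 0.0246)  len=0.0730
  (v29,v1,v30) [++-] → (1.18372, -1.08839, 0.0246)–(1.1558, -1.1558, 0.0246)  len=0.0730
  (v30,v1,v2) [-+-] → (1.18372, -1.08839, 0.0246)–(1.6346, 0, 0.0246)  len=1.1781

Chained into 2 loop(s):
  loop 1: 16 segments, perimeter = 16.5650
  loop 2: 16 segments, perimeter = 10.0084
Total perimeter = 26.573

loops=2 perimeter=26.573
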